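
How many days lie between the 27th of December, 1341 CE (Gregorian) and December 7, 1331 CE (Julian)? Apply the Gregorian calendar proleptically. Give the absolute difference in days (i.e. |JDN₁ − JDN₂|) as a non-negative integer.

3665

JDN of the first date = 2211211.
JDN of the second date = 2207546.
|2207546 − 2211211| = 3665.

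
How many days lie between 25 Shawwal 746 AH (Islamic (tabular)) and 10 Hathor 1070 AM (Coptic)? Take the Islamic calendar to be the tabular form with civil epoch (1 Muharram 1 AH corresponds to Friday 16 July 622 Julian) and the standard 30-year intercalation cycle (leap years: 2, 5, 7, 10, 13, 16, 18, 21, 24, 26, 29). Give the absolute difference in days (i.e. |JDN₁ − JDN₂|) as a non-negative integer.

First date → JDN 2212733; second date → JDN 2215551.
The interval is |2212733 − 2215551| = 2818 days.

2818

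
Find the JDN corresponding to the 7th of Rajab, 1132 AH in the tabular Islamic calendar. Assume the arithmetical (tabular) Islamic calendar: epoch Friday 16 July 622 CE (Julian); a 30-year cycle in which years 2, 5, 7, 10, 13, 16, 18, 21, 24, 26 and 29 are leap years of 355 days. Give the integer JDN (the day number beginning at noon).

Equivalently 15 May 1720 (Gregorian).
JDN 2299161 is 15 October 1582 CE (Gregorian); the target day is +50251 days from there, so JDN = 2349412.

2349412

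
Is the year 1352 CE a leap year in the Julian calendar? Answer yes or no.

yes

1352 mod 4 = 0, so it is a leap year in the Julian calendar.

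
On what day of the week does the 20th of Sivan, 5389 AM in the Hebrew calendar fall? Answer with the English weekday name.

Monday

In the Gregorian calendar this is 11 June 1629 (JDN 2316202).
JDN 2316202 mod 7 = 0, and JDN 0 was a Monday, so this is a Monday.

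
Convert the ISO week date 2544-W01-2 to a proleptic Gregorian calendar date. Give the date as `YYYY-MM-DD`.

2543-12-31

ISO week 1 of 2544 is the week containing the first Thursday of 2544.
Week 1, day 2 (Tuesday) lands on 2543-12-31.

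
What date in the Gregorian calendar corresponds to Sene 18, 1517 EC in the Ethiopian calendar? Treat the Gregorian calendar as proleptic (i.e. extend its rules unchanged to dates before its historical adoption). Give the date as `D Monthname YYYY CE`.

Both dates share Julian Day Number 2278227; in the Gregorian calendar that is 22 June 1525 CE.

22 June 1525 CE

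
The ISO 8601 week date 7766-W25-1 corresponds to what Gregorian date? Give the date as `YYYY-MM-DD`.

ISO week 1 of 7766 is the week containing the first Thursday of 7766.
Week 25, day 1 (Monday) lands on 7766-06-16.

7766-06-16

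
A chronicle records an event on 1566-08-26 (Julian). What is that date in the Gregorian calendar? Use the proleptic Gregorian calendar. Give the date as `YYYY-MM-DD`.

For dates in this range the Gregorian date is 10 days ahead of the Julian.
26 August 1566 Julian + 10 days → 5 September 1566 Gregorian.

1566-09-05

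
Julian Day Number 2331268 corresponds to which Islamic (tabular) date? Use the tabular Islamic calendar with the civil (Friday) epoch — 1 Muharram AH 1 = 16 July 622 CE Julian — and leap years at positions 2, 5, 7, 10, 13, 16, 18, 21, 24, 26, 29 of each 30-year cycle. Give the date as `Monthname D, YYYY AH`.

Rabi' al-Thani 24, 1081 AH

The Gregorian equivalent of JDN 2331268 is 10 September 1670.
In the tabular Islamic calendar that day is Rabi' al-Thani 24, 1081 AH.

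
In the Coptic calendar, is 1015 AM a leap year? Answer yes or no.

yes

1015 mod 4 = 3; in the Coptic calendar a year is leap when year mod 4 = 3, so it is a leap year.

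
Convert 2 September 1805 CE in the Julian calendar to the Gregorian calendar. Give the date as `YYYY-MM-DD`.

The Julian–Gregorian offset here is 12 days (Julian trailing).
2 September 1805 Julian + 12 days → 14 September 1805 Gregorian.

1805-09-14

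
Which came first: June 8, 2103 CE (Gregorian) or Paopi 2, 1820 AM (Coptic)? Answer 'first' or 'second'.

first

First date → JDN 2489323; second date → JDN 2489451.
JDN 2489323 < JDN 2489451, so the first date is earlier.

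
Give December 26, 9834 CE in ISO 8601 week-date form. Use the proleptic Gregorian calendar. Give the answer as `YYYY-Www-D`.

9834-W52-5

The weekday is Friday (ISO weekday 5).
That Friday belongs to ISO week 52 of ISO year 9834.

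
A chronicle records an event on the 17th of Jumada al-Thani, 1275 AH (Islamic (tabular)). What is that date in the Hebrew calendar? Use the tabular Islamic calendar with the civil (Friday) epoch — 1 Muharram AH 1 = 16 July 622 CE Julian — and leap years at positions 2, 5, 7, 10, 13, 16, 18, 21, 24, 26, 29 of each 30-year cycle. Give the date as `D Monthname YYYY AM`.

Julian Day Number of the source date = 2400067.
Converting JDN 2400067 to the Hebrew calendar gives 17 Shevat 5619 AM.

17 Shevat 5619 AM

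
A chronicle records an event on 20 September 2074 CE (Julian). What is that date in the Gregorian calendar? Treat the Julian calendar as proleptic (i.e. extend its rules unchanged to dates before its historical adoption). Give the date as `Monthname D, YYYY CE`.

For dates in this range the Gregorian date is 13 days ahead of the Julian.
20 September 2074 Julian + 13 days → 3 October 2074 Gregorian.

October 3, 2074 CE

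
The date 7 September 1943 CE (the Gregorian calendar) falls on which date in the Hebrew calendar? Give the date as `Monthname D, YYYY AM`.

Both dates share Julian Day Number 2430975; in the Hebrew calendar that is 7 Elul 5703 AM.

Elul 7, 5703 AM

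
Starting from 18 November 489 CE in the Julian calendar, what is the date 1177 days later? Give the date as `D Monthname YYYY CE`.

Counting 1177 days forward from JDN 1899987 reaches JDN 1901164, which is 7 February 493 CE.

7 February 493 CE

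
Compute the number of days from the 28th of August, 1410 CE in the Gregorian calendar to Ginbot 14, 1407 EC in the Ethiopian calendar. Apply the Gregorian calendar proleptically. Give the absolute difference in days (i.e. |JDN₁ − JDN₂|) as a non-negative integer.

JDN of the first date = 2236291.
JDN of the second date = 2238015.
|2238015 − 2236291| = 1724.

1724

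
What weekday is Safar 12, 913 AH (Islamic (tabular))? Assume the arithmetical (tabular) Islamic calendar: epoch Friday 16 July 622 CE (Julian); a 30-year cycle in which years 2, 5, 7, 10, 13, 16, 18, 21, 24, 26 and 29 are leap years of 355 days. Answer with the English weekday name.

Wednesday

Equivalently 3 July 1507 Gregorian, JDN 2271663.
2271663 ≡ 2 (mod 7); counting from Monday = 0 gives Wednesday.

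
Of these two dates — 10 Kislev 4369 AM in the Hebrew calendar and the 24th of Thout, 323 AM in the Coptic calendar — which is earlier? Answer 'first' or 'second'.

second

Converting both to JDN: 1943458 vs 1942663; the smaller is the second.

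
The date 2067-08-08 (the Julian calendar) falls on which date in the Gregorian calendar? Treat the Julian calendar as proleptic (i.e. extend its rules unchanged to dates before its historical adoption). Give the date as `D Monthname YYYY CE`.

For dates in this range the Gregorian date is 13 days ahead of the Julian.
8 August 2067 Julian + 13 days → 21 August 2067 Gregorian.

21 August 2067 CE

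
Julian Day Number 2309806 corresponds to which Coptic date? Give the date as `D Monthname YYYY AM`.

30 Hathor 1328 AM

The Gregorian equivalent of JDN 2309806 is 7 December 1611.
In the Coptic calendar that day is 30 Hathor 1328 AM.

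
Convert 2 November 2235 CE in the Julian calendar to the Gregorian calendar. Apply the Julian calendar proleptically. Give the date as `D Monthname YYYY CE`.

17 November 2235 CE

For dates in this range the Gregorian date is 15 days ahead of the Julian.
2 November 2235 Julian + 15 days → 17 November 2235 Gregorian.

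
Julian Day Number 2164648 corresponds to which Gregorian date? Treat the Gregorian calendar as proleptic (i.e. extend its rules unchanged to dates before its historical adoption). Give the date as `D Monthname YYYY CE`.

3 July 1214 CE

JDN 2451545 is 1 Jan 2000; 2164648 is −286897 days from there.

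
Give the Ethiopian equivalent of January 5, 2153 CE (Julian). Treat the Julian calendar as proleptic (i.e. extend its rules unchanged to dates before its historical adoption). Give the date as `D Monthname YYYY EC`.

The source date corresponds to 19 January 2153 in the Gregorian calendar (JDN 2507446).
That day falls on 10 Tir 2145 EC in the Ethiopian calendar.

10 Tir 2145 EC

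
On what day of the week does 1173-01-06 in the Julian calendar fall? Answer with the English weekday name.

Saturday

This is JDN 2149502 (13 January 1173 Gregorian).
JDN 2149502 mod 7 = 5, and JDN 0 was a Monday, so this is a Saturday.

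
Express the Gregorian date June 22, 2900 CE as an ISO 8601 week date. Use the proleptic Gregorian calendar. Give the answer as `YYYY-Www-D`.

The weekday is Tuesday (ISO weekday 2).
That Tuesday belongs to ISO week 25 of ISO year 2900.

2900-W25-2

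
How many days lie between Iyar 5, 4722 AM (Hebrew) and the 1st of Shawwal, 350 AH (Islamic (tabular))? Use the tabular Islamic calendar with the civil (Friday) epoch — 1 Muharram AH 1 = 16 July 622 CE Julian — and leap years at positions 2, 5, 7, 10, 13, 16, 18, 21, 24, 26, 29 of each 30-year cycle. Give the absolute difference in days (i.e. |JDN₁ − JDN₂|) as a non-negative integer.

First date → JDN 2072530; second date → JDN 2072380.
The interval is |2072530 − 2072380| = 150 days.

150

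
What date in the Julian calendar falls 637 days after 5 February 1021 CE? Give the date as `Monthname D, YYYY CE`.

November 4, 1022 CE

JDN of 5 February 1021 CE = 2094014.
2094014 + 637 = 2094651.
JDN 2094651 in the Julian calendar is November 4, 1022 CE.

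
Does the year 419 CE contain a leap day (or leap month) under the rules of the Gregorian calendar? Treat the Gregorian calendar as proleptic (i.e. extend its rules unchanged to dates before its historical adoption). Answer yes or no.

419 is not divisible by 4, so it is a common year.

no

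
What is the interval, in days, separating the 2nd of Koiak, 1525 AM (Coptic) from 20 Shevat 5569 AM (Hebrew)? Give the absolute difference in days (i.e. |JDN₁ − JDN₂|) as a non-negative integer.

First date → JDN 2381762; second date → JDN 2381820.
The interval is |2381762 − 2381820| = 58 days.

58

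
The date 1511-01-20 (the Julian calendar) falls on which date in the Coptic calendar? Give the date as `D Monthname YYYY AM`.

The source date corresponds to 30 January 1511 in the proleptic Gregorian calendar (JDN 2272970).
That day falls on 25 Tobi 1227 AM in the Coptic calendar.

25 Tobi 1227 AM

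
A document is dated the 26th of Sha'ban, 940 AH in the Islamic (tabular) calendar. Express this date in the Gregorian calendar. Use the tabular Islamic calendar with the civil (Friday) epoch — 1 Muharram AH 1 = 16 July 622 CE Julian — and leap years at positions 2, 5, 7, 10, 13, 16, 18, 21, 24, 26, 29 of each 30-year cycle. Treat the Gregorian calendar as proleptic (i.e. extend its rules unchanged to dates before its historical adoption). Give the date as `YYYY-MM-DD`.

Both dates share Julian Day Number 2281422; in the Gregorian calendar that is 22 March 1534 CE.

1534-03-22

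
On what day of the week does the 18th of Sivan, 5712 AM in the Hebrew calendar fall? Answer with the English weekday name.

Wednesday

In the Gregorian calendar this is 11 June 1952 (JDN 2434175).
Since JDN mod 7 = 2 (0 = Monday), the day is Wednesday.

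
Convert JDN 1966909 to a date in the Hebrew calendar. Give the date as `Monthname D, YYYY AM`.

JDN 1966909 is 10 February 673 in the proleptic Gregorian calendar.
In the Hebrew calendar that day is Adar I 15, 4433 AM.

Adar I 15, 4433 AM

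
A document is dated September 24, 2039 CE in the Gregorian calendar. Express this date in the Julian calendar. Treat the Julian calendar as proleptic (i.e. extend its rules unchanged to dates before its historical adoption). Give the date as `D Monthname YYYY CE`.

11 September 2039 CE

For dates in this range the Gregorian date is 13 days ahead of the Julian.
24 September 2039 Gregorian − 13 days → 11 September 2039 Julian.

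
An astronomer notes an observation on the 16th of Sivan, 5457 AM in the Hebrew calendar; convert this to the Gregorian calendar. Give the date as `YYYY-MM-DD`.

1697-06-05

Both dates share Julian Day Number 2341033; in the Gregorian calendar that is 5 June 1697 CE.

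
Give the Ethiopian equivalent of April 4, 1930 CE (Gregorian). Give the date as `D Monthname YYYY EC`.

Both dates share Julian Day Number 2426071; in the Ethiopian calendar that is 26 Megabit 1922 EC.

26 Megabit 1922 EC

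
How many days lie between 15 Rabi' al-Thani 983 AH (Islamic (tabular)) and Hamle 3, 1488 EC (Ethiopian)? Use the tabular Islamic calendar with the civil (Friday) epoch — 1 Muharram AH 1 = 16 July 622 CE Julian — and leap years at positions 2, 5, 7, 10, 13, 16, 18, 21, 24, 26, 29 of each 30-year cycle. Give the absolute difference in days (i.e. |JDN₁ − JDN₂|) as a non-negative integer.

JDN of the first date = 2296531.
JDN of the second date = 2267650.
|2267650 − 2296531| = 28881.

28881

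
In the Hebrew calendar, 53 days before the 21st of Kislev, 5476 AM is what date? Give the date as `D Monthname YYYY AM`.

28 Tishrei 5476 AM

Counting 53 days back from JDN 2347801 reaches JDN 2347748, which is 28 Tishrei 5476 AM.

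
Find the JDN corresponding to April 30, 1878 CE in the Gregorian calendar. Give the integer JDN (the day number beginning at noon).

2407105

JDN 2451545 is 1 January 2000 CE (Gregorian); the target day is −44440 days from there, so JDN = 2407105.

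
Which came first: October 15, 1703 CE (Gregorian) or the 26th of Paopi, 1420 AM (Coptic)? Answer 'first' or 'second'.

First date → JDN 2343355; second date → JDN 2343375.
JDN 2343355 < JDN 2343375, so the first date is earlier.

first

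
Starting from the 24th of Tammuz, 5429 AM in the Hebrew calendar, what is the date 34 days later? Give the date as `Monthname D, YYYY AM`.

JDN of the 24th of Tammuz, 5429 AM = 2330854.
2330854 + 34 = 2330888.
JDN 2330888 in the Hebrew calendar is Av 29, 5429 AM.

Av 29, 5429 AM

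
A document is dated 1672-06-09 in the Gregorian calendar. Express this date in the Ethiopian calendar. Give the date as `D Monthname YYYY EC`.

5 Sene 1664 EC

Julian Day Number of the source date = 2331906.
Converting JDN 2331906 to the Ethiopian calendar gives 5 Sene 1664 EC.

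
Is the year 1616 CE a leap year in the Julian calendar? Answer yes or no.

1616 mod 4 = 0, so it is a leap year in the Julian calendar.

yes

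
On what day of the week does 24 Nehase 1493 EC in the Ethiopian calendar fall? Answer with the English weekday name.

In the proleptic Gregorian calendar this is 27 August 1501 (JDN 2269527).
Since JDN mod 7 = 1 (0 = Monday), the day is Tuesday.

Tuesday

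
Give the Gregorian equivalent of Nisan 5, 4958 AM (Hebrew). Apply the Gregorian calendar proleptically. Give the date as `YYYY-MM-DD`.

Julian Day Number of the source date = 2158700.
Converting JDN 2158700 to the Gregorian calendar gives 21 March 1198 CE.

1198-03-21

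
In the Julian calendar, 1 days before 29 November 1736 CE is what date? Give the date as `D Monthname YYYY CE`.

JDN of 29 November 1736 CE = 2355465.
2355465 − 1 = 2355464.
JDN 2355464 in the Julian calendar is 28 November 1736 CE.

28 November 1736 CE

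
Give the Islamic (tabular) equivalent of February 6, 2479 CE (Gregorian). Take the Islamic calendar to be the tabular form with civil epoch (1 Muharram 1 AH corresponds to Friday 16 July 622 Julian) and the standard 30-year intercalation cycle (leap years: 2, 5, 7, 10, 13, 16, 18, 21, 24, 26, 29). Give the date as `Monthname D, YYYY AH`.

Rajab 14, 1914 AH

Julian Day Number of the source date = 2626533.
Converting JDN 2626533 to the tabular Islamic calendar gives 14 Rajab 1914 AH.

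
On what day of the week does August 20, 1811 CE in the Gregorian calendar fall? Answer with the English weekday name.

Tuesday

Since JDN mod 7 = 1 (0 = Monday), the day is Tuesday.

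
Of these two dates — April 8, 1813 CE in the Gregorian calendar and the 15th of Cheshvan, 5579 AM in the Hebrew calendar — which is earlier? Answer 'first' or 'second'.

first

The two dates have Julian Day Numbers 2383342 and 2385388 respectively.
Since 2383342 < 2385388, the first date comes first.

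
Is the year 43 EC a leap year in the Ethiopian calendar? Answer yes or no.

yes

43 mod 4 = 3; in the Ethiopian calendar a year is leap when year mod 4 = 3, so it is a leap year.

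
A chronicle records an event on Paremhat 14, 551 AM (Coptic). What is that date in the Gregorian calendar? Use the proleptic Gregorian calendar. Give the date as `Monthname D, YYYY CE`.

March 14, 835 CE

Both dates share Julian Day Number 2026110; in the Gregorian calendar that is 14 March 835 CE.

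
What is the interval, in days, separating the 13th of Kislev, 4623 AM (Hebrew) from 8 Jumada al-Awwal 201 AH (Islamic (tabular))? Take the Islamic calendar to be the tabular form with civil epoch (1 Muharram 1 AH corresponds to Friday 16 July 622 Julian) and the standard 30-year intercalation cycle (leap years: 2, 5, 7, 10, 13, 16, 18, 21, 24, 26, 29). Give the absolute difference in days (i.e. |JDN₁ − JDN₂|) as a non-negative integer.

16778

JDN of the first date = 2036216.
JDN of the second date = 2019438.
|2019438 − 2036216| = 16778.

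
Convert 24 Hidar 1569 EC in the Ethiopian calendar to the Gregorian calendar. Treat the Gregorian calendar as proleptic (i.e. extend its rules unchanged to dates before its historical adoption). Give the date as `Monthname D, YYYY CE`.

November 30, 1576 CE

Julian Day Number of the source date = 2297016.
Converting JDN 2297016 to the Gregorian calendar gives 30 November 1576 CE.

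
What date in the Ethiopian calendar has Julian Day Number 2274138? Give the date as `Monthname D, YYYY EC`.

Miyazya 7, 1506 EC

The proleptic Gregorian equivalent of JDN 2274138 is 12 April 1514.
In the Ethiopian calendar that day is Miyazya 7, 1506 EC.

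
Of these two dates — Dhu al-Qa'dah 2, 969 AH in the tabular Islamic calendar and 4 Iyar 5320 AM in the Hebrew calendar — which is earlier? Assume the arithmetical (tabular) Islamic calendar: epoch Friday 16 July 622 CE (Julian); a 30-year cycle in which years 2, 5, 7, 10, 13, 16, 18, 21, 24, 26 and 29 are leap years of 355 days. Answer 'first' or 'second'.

second

Converting both to JDN: 2291763 vs 2290968; the smaller is the second.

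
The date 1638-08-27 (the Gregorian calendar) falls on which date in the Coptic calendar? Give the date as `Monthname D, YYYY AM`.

Mesori 24, 1354 AM

Julian Day Number of the source date = 2319566.
Converting JDN 2319566 to the Coptic calendar gives 24 Mesori 1354 AM.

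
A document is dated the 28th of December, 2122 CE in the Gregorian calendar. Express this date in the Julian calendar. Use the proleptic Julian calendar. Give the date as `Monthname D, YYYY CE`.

For dates in this range the Gregorian date is 14 days ahead of the Julian.
28 December 2122 Gregorian − 14 days → 14 December 2122 Julian.

December 14, 2122 CE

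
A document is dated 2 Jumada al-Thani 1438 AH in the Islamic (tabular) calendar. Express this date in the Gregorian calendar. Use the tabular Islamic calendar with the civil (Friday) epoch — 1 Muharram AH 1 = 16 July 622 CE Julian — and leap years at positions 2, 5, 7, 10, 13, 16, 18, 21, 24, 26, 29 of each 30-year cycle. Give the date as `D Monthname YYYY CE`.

Both dates share Julian Day Number 2457814; in the Gregorian calendar that is 1 March 2017 CE.

1 March 2017 CE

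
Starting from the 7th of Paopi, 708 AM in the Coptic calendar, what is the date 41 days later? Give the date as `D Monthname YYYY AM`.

18 Hathor 708 AM

JDN of the 7th of Paopi, 708 AM = 2083298.
2083298 + 41 = 2083339.
JDN 2083339 in the Coptic calendar is 18 Hathor 708 AM.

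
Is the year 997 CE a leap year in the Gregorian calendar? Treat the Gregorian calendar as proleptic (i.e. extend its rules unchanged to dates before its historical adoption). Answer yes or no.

997 is not divisible by 4, so it is a common year.

no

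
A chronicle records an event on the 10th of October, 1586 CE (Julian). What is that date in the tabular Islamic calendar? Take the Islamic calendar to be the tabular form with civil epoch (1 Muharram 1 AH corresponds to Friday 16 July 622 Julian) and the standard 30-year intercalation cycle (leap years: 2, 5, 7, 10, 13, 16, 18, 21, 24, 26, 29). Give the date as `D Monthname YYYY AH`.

Julian Day Number of the source date = 2300627.
Converting JDN 2300627 to the tabular Islamic calendar gives 7 Dhu al-Qa'dah 994 AH.

7 Dhu al-Qa'dah 994 AH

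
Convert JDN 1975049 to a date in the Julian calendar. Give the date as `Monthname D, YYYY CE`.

May 23, 695 CE

JDN 1975049 is 26 May 695 in the proleptic Gregorian calendar.
In the Julian calendar that day is May 23, 695 CE.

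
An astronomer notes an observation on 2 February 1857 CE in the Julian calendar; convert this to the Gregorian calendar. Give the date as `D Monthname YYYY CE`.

14 February 1857 CE

At this point the Julian calendar is 12 days behind the Gregorian.
2 February 1857 Julian + 12 days → 14 February 1857 Gregorian.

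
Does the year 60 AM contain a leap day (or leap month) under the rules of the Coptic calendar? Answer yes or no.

no

60 mod 4 = 0; in the Coptic calendar a year is leap when year mod 4 = 3, so it is a common year.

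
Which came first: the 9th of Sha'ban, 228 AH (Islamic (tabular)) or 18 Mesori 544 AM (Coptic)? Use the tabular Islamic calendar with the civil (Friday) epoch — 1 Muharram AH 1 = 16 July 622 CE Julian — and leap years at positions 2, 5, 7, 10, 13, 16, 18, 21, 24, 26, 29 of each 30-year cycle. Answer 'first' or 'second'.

second

Converting both to JDN: 2029096 vs 2023708; the smaller is the second.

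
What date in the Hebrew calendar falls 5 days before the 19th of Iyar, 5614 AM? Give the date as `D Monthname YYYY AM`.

14 Iyar 5614 AM

The starting date is JDN 2398356; 2398356 − 5 = 2398351.
JDN 2398351 corresponds to 14 Iyar 5614 AM.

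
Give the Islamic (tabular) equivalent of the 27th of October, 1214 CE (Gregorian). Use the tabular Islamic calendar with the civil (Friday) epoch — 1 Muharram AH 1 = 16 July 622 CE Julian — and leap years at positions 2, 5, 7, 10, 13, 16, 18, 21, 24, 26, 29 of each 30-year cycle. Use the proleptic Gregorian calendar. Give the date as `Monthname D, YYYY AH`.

Jumada al-Thani 13, 611 AH

Julian Day Number of the source date = 2164764.
Converting JDN 2164764 to the tabular Islamic calendar gives 13 Jumada al-Thani 611 AH.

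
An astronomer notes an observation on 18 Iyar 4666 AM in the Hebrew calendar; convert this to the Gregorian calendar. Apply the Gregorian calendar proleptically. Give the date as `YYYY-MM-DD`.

0906-05-20

Both dates share Julian Day Number 2052109; in the Gregorian calendar that is 20 May 906 CE.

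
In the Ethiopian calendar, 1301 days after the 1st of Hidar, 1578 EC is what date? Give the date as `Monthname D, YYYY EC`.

Ginbot 26, 1581 EC

Counting 1301 days forward from JDN 2300280 reaches JDN 2301581, which is Ginbot 26, 1581 EC.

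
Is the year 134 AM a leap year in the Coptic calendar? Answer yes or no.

134 mod 4 = 2; in the Coptic calendar a year is leap when year mod 4 = 3, so it is a common year.

no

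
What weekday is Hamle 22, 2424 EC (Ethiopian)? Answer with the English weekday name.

In the Gregorian calendar this is 1 August 2432 (JDN 2609543).
JDN 2609543 mod 7 = 6, and JDN 0 was a Monday, so this is a Sunday.

Sunday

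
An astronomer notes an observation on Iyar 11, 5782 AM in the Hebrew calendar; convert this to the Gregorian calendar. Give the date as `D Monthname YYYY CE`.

12 May 2022 CE

Both dates share Julian Day Number 2459712; in the Gregorian calendar that is 12 May 2022 CE.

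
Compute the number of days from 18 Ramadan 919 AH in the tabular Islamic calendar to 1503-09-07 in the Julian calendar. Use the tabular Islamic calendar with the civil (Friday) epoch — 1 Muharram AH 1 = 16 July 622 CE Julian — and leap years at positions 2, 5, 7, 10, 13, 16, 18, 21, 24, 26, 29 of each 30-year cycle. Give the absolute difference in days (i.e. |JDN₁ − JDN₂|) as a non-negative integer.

JDN of the first date = 2274002.
JDN of the second date = 2270278.
|2270278 − 2274002| = 3724.

3724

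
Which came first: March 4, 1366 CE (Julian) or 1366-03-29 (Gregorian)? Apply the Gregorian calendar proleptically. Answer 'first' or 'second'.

Converting both to JDN: 2220052 vs 2220069; the smaller is the first.

first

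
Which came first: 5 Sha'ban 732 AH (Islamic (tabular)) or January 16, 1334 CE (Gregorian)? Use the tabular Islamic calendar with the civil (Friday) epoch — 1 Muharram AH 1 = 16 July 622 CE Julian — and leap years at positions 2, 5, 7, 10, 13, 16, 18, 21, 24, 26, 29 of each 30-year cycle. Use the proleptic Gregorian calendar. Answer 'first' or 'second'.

first

The two dates have Julian Day Numbers 2207693 and 2208309 respectively.
Since 2207693 < 2208309, the first date comes first.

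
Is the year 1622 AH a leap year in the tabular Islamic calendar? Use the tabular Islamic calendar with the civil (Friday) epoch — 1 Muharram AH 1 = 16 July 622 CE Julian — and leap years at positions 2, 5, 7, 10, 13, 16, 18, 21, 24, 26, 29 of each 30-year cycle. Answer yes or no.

Year 1622 AH is year 2 of its 30-year cycle; leap positions are 2, 5, 7, 10, 13, 16, 18, 21, 24, 26, 29, so it is a leap year (355 days).

yes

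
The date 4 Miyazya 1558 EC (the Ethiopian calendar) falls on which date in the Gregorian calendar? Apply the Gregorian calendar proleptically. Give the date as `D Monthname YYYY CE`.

9 April 1566 CE

Julian Day Number of the source date = 2293128.
Converting JDN 2293128 to the Gregorian calendar gives 9 April 1566 CE.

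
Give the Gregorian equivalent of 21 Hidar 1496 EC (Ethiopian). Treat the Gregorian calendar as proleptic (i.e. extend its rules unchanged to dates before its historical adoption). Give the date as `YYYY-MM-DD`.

Julian Day Number of the source date = 2270350.
Converting JDN 2270350 to the Gregorian calendar gives 28 November 1503 CE.

1503-11-28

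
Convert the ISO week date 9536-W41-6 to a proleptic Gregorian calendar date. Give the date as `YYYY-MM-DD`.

ISO week 1 of 9536 is the week containing the first Thursday of 9536.
Week 41, day 6 (Saturday) lands on 9536-10-10.

9536-10-10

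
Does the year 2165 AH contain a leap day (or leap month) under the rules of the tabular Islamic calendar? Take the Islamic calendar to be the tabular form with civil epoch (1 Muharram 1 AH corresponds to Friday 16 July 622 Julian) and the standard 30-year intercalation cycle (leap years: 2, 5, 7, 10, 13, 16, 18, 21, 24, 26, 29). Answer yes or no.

Year 2165 AH is year 5 of its 30-year cycle; leap positions are 2, 5, 7, 10, 13, 16, 18, 21, 24, 26, 29, so it is a leap year (355 days).

yes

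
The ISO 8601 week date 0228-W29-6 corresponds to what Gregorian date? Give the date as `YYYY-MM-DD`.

ISO week 1 of 228 is the week containing the first Thursday of 228.
Week 29, day 6 (Saturday) lands on 0228-07-19.

0228-07-19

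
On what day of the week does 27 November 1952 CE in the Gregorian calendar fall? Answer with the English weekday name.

Since JDN mod 7 = 3 (0 = Monday), the day is Thursday.

Thursday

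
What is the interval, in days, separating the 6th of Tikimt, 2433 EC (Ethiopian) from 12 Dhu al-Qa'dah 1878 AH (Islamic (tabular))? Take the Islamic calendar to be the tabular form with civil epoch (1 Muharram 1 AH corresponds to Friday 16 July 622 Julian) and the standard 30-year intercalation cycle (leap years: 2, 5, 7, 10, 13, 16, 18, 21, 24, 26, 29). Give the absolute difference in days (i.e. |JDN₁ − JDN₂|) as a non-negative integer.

JDN of the first date = 2612544.
JDN of the second date = 2613892.
|2613892 − 2612544| = 1348.

1348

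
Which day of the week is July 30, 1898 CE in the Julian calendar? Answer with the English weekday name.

This is JDN 2414513 (11 August 1898 Gregorian).
JDN 2414513 mod 7 = 3, and JDN 0 was a Monday, so this is a Thursday.

Thursday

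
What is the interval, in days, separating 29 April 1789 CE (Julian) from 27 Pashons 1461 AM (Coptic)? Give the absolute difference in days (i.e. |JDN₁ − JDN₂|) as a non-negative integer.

JDN of the first date = 2374609.
JDN of the second date = 2358561.
|2358561 − 2374609| = 16048.

16048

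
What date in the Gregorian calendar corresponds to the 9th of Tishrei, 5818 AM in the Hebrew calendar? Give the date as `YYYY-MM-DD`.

Julian Day Number of the source date = 2472644.
Converting JDN 2472644 to the Gregorian calendar gives 7 October 2057 CE.

2057-10-07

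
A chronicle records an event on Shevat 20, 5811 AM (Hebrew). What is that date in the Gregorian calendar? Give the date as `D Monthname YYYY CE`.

2 February 2051 CE

Julian Day Number of the source date = 2470205.
Converting JDN 2470205 to the Gregorian calendar gives 2 February 2051 CE.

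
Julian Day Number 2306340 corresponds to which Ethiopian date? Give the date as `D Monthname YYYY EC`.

JDN 2306340 is 11 June 1602 in the Gregorian calendar.
In the Ethiopian calendar that day is 7 Sene 1594 EC.

7 Sene 1594 EC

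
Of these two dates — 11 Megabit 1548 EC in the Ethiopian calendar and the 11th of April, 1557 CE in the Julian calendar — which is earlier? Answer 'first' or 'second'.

first

First date → JDN 2289453; second date → JDN 2289853.
JDN 2289453 < JDN 2289853, so the first date is earlier.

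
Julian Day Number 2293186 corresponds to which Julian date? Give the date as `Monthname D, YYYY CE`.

The proleptic Gregorian equivalent of JDN 2293186 is 6 June 1566.
In the Julian calendar that day is May 27, 1566 CE.

May 27, 1566 CE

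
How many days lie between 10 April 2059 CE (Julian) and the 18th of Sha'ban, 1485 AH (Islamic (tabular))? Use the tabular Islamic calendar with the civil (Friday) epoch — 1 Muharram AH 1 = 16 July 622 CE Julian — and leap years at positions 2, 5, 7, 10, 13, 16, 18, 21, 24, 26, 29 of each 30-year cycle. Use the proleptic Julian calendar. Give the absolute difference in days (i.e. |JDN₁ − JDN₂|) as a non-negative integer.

First date → JDN 2473207; second date → JDN 2474544.
The interval is |2473207 − 2474544| = 1337 days.

1337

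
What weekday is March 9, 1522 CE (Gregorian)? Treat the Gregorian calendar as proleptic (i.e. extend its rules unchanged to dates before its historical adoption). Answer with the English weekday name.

JDN 2277026 mod 7 = 3, and JDN 0 was a Monday, so this is a Thursday.

Thursday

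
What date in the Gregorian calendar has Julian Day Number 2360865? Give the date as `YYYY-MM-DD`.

JDN 2451545 is 1 Jan 2000; 2360865 is −90680 days from there.

1751-09-23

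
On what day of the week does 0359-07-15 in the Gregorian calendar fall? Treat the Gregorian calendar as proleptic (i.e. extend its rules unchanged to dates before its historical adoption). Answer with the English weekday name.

1852377 ≡ 2 (mod 7); counting from Monday = 0 gives Wednesday.

Wednesday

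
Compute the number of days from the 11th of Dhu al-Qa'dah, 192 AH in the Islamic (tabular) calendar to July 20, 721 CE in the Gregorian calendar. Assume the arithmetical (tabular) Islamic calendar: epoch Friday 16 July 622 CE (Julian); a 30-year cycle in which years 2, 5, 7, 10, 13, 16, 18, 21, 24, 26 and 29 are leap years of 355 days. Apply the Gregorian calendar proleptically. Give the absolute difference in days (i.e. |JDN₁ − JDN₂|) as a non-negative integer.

31829

First date → JDN 2016429; second date → JDN 1984600.
The interval is |2016429 − 1984600| = 31829 days.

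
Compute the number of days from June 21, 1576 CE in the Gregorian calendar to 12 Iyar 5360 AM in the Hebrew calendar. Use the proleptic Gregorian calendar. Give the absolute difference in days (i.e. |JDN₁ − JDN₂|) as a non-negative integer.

8710

JDN of the first date = 2296854.
JDN of the second date = 2305564.
|2305564 − 2296854| = 8710.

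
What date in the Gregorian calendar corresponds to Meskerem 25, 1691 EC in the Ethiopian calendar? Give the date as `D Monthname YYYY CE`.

2 October 1698 CE

Julian Day Number of the source date = 2341517.
Converting JDN 2341517 to the Gregorian calendar gives 2 October 1698 CE.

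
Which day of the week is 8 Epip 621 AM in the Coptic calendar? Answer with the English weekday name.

In the proleptic Gregorian calendar this is 7 July 905 (JDN 2051792).
JDN 2051792 mod 7 = 1, and JDN 0 was a Monday, so this is a Tuesday.

Tuesday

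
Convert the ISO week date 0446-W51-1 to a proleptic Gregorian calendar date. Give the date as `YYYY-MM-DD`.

0446-12-17

ISO week 1 of 446 is the week containing the first Thursday of 446.
Week 51, day 1 (Monday) lands on 0446-12-17.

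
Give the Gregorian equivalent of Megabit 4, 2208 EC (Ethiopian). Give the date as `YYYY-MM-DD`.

Both dates share Julian Day Number 2530511; in the Gregorian calendar that is 15 March 2216 CE.

2216-03-15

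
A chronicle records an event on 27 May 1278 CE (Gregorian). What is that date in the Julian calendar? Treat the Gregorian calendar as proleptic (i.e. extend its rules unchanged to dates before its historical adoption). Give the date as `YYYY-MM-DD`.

At this point the Julian calendar is 7 days behind the Gregorian.
27 May 1278 Gregorian − 7 days → 20 May 1278 Julian.

1278-05-20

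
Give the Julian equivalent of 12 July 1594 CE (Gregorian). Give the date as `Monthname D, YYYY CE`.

July 2, 1594 CE

At this point the Julian calendar is 10 days behind the Gregorian.
12 July 1594 Gregorian − 10 days → 2 July 1594 Julian.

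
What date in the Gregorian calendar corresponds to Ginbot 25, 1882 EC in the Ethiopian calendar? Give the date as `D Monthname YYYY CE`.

Julian Day Number of the source date = 2411520.
Converting JDN 2411520 to the Gregorian calendar gives 1 June 1890 CE.

1 June 1890 CE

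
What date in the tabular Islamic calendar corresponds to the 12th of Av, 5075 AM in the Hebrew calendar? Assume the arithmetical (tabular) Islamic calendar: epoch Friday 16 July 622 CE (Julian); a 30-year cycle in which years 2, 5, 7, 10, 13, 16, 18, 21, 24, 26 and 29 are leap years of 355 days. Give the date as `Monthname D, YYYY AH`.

Rabi' al-Thani 11, 715 AH

Both dates share Julian Day Number 2201557; in the tabular Islamic calendar that is 11 Rabi' al-Thani 715 AH.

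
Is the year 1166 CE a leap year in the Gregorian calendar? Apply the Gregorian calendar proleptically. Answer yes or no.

1166 is not divisible by 4, so it is a common year.

no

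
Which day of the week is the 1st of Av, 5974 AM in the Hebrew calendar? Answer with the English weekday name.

Monday

This is JDN 2529926 (8 August 2214 Gregorian).
2529926 ≡ 0 (mod 7); counting from Monday = 0 gives Monday.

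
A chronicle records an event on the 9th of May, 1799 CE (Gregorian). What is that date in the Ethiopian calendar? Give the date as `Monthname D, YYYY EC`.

Julian Day Number of the source date = 2378260.
Converting JDN 2378260 to the Ethiopian calendar gives 3 Ginbot 1791 EC.

Ginbot 3, 1791 EC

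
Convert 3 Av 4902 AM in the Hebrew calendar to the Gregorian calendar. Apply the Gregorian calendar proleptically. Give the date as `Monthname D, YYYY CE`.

Julian Day Number of the source date = 2138381.
Converting JDN 2138381 to the Gregorian calendar gives 3 August 1142 CE.

August 3, 1142 CE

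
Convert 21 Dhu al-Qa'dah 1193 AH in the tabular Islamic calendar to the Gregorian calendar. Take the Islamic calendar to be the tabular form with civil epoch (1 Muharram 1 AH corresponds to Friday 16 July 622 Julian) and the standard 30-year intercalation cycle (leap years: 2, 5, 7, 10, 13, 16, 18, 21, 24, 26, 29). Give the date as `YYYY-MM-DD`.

1779-11-30

Both dates share Julian Day Number 2371160; in the Gregorian calendar that is 30 November 1779 CE.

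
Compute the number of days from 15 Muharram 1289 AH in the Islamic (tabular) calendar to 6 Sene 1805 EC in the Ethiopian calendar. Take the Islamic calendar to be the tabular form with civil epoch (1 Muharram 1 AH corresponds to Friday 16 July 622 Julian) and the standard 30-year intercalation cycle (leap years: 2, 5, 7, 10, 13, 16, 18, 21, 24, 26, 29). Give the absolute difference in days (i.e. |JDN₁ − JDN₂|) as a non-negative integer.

21471

First date → JDN 2404878; second date → JDN 2383407.
The interval is |2404878 − 2383407| = 21471 days.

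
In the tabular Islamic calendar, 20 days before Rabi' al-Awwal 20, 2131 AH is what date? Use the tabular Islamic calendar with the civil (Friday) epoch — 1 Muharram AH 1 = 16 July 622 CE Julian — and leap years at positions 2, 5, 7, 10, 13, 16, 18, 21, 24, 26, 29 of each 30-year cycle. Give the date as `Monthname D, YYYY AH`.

Safar 29, 2131 AH

JDN of Rabi' al-Awwal 20, 2131 AH = 2703319.
2703319 − 20 = 2703299.
JDN 2703299 in the tabular Islamic calendar is Safar 29, 2131 AH.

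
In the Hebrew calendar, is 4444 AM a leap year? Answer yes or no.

Hebrew year 4444 is year 17 of its 19-year Metonic cycle; leap years are at positions 3, 6, 8, 11, 14, 17, 19, so it is a leap year (13 months).

yes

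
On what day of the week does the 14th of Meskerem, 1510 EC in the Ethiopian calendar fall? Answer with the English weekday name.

In the proleptic Gregorian calendar this is 21 September 1517 (JDN 2275396).
JDN 2275396 mod 7 = 4, and JDN 0 was a Monday, so this is a Friday.

Friday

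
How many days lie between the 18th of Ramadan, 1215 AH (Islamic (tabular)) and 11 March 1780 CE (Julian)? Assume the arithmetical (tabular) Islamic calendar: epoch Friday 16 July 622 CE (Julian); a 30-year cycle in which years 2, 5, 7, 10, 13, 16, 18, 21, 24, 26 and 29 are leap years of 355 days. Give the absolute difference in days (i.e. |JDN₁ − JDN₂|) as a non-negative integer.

7621

First date → JDN 2378894; second date → JDN 2371273.
The interval is |2378894 − 2371273| = 7621 days.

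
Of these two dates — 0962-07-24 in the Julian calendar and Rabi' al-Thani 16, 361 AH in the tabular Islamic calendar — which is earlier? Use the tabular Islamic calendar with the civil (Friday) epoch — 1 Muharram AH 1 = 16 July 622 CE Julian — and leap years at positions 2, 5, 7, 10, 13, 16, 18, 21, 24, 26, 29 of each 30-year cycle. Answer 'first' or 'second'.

first

First date → JDN 2072633; second date → JDN 2076116.
JDN 2072633 < JDN 2076116, so the first date is earlier.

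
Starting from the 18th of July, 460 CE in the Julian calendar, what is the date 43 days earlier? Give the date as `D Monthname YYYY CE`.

The starting date is JDN 1889272; 1889272 − 43 = 1889229.
JDN 1889229 corresponds to 5 June 460 CE.

5 June 460 CE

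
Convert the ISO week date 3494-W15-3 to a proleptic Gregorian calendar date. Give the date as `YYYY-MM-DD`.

ISO week 1 of 3494 is the week containing the first Thursday of 3494.
Week 15, day 3 (Wednesday) lands on 3494-04-11.

3494-04-11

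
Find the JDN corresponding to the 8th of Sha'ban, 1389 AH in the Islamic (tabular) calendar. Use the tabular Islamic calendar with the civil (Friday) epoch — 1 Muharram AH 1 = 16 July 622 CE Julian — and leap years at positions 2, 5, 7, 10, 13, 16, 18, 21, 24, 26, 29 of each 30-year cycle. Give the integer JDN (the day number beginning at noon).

2440515

In the Gregorian calendar the same day is 20 October 1969.
JDN 2400001 is 17 November 1858 CE (Gregorian), MJD 0; the target day is +40514 days from there, so JDN = 2440515.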